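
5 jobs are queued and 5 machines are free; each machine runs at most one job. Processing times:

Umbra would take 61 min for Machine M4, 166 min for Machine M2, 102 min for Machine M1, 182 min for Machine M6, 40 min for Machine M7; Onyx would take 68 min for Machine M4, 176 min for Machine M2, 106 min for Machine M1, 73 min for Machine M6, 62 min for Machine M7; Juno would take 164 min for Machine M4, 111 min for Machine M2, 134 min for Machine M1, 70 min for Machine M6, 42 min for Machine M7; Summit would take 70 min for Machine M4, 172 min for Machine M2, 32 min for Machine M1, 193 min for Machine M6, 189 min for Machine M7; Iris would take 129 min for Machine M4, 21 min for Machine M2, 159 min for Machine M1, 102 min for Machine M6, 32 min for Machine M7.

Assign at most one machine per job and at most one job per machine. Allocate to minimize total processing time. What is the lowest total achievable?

Minimum total: 229 min

Optimal: Umbra→Machine M4 (61 min), Onyx→Machine M6 (73 min), Juno→Machine M7 (42 min), Summit→Machine M1 (32 min), Iris→Machine M2 (21 min) — total 61+73+42+32+21 = 229 min.
Min-entry greedy (repeatedly take the single cheapest remaining cell) gives 231 min, worse by 2.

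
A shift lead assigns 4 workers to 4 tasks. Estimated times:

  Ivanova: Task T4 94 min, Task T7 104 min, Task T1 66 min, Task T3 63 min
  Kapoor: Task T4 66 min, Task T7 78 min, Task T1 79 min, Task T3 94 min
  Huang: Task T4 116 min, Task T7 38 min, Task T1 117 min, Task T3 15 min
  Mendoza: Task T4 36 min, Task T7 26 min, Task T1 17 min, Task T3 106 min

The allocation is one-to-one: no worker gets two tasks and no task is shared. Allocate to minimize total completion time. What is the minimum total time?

Minimum total: 173 min

Optimal: Ivanova→Task T1 (66 min), Kapoor→Task T4 (66 min), Huang→Task T3 (15 min), Mendoza→Task T7 (26 min) — total 66+66+15+26 = 173 min.
Min-entry greedy (repeatedly take the single cheapest remaining cell) gives 202 min, worse by 29.
Swapping Kapoor↔Huang (Kapoor→Task T3 94 min, Huang→Task T4 116 min) adds 129.
Every other assignment is strictly worse.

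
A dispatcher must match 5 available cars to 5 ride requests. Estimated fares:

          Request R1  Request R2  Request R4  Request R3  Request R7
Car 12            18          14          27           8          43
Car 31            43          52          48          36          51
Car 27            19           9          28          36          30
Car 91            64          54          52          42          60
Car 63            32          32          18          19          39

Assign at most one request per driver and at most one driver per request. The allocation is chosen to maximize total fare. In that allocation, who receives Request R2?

This is the linear assignment problem.
Optimal: Car 12→Request R7 ($43), Car 31→Request R4 ($48), Car 27→Request R3 ($36), Car 91→Request R1 ($64), Car 63→Request R2 ($32) — total 43+48+36+64+32 = $223.
Column-greedy (each request in turn goes to its best remaining driver) gives $206, worse by 17.
Next-best assignment: Car 12→Request R4, Car 31→Request R2, Car 27→Request R3, Car 91→Request R1, Car 63→Request R7 = $218.
Car 63's own top request is Request R7 ($39), but forcing Car 63→Request R7 and reassigning the rest optimally gives only $218 — worse by 5.

Car 63 receives Request R2.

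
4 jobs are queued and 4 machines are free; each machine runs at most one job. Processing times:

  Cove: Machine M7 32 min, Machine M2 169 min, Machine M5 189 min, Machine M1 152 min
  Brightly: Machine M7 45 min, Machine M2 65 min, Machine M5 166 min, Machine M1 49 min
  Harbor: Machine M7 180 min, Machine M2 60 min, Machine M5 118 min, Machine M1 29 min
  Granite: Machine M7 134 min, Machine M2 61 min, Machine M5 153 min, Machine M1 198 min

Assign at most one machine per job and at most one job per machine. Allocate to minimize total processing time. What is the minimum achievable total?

Minimum total: 260 min

This is a one-to-one assignment (minimum-cost bipartite matching).
Optimal: Cove→Machine M7 (32 min), Brightly→Machine M1 (49 min), Harbor→Machine M5 (118 min), Granite→Machine M2 (61 min) — total 32+49+118+61 = 260 min.
Column-greedy (each machine in turn goes to its cheapest remaining job) gives 294 min, worse by 34.
Next-best assignment: Cove→Machine M7, Brightly→Machine M2, Harbor→Machine M1, Granite→Machine M5 = 279 min.
No other one-to-one assignment undercuts 260 min.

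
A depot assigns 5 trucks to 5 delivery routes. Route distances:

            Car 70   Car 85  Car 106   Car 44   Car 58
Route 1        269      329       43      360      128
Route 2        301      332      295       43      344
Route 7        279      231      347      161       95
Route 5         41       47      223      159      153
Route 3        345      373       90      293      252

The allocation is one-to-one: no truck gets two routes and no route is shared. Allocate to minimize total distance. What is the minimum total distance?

Minimum total: 533 km

Optimal: Car 70→Route 5 (41 km), Car 85→Route 7 (231 km), Car 106→Route 3 (90 km), Car 44→Route 2 (43 km), Car 58→Route 1 (128 km) — total 41+231+90+43+128 = 533 km.
Column-greedy (each route in turn goes to its cheapest remaining truck) gives 595 km, worse by 62.
No other one-to-one assignment undercuts 533 km.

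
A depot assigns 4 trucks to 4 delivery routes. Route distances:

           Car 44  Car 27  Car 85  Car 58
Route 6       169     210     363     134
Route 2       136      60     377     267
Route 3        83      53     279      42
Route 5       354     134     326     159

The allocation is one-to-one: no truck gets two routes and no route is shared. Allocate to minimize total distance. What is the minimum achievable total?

Min total: 597 km

Optimal: Car 44→Route 6 (169 km), Car 27→Route 2 (60 km), Car 85→Route 5 (326 km), Car 58→Route 3 (42 km) — total 169+60+326+42 = 597 km.
Column-greedy (each route in turn goes to its cheapest remaining truck) gives 603 km, worse by 6.
Next-best assignment: Car 44→Route 3, Car 27→Route 2, Car 85→Route 5, Car 58→Route 6 = 603 km.
No other one-to-one assignment undercuts 597 km.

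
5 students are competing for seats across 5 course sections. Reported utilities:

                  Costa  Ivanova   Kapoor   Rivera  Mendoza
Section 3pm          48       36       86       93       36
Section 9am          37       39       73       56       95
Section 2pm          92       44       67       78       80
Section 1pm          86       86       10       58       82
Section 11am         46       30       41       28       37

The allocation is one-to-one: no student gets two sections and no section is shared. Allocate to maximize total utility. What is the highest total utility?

Optimal: Costa→Section 2pm (92 points), Ivanova→Section 1pm (86 points), Kapoor→Section 11am (41 points), Rivera→Section 3pm (93 points), Mendoza→Section 9am (95 points) — total 92+86+41+93+95 = 407 points.
Row-greedy (each student in turn takes its best remaining section) gives 357 points, worse by 50.
Next-best assignment: Costa→Section 11am, Ivanova→Section 1pm, Kapoor→Section 3pm, Rivera→Section 2pm, Mendoza→Section 9am = 391 points.
Swapping Mendoza↔Rivera (Mendoza→Section 3pm 36 points, Rivera→Section 9am 56 points) loses 96.
Every other assignment is strictly worse.

Maximum total: 407 points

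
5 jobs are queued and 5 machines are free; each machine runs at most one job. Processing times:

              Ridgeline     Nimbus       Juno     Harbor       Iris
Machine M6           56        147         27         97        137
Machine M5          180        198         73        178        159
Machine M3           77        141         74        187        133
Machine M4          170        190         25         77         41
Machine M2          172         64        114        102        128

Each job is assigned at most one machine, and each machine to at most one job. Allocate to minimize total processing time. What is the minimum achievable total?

Minimum total: 352 min

This is the linear assignment problem.
Optimal: Ridgeline→Machine M3 (77 min), Nimbus→Machine M2 (64 min), Juno→Machine M5 (73 min), Harbor→Machine M6 (97 min), Iris→Machine M4 (41 min) — total 77+64+73+97+41 = 352 min.
Row-greedy (each job in turn takes its cheapest remaining machine) gives 456 min, worse by 104.
No other one-to-one assignment undercuts 352 min.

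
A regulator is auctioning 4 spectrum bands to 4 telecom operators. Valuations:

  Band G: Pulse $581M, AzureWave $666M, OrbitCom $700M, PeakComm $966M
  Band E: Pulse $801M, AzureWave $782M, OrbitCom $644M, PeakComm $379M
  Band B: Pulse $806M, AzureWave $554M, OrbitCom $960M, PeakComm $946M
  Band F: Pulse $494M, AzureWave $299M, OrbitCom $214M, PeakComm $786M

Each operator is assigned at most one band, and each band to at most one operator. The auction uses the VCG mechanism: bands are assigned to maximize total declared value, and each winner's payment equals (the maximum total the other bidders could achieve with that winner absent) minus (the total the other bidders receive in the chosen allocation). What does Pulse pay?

Efficient allocation: Pulse→Band E ($801M), AzureWave→Band G ($666M), OrbitCom→Band B ($960M), PeakComm→Band F ($786M); total welfare W = $3213M.
Pulse receives Band E at value $801M, so the others get W − 801 = $2412M.
Without Pulse: best allocation of the remaining 3 bidders over all 4 bands is AzureWave→Band E ($782M), OrbitCom→Band B ($960M), PeakComm→Band G ($966M), total $2708M.
VCG payment = (others' best without Pulse) − (others' welfare with Pulse) = 2708 − 2412 = $296M.

Pulse pays $296M.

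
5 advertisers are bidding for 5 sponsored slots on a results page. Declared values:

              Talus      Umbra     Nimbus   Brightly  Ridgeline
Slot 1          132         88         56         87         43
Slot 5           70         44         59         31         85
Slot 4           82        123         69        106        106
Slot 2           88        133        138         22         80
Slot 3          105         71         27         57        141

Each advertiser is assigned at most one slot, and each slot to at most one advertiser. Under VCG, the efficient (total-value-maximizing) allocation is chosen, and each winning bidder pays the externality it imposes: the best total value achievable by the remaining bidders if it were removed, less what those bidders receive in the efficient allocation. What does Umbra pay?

Efficient allocation: Talus→Slot 1 ($132), Umbra→Slot 2 ($133), Nimbus→Slot 5 ($59), Brightly→Slot 4 ($106), Ridgeline→Slot 3 ($141); total welfare W = $571.
Umbra receives Slot 2 at value $133, so the others get W − 133 = $438.
Without Umbra: best allocation of the remaining 4 bidders over all 5 slots is Talus→Slot 1 ($132), Nimbus→Slot 2 ($138), Brightly→Slot 4 ($106), Ridgeline→Slot 3 ($141), total $517.
VCG payment = (others' best without Umbra) − (others' welfare with Umbra) = 517 − 438 = $79.

Umbra pays $79.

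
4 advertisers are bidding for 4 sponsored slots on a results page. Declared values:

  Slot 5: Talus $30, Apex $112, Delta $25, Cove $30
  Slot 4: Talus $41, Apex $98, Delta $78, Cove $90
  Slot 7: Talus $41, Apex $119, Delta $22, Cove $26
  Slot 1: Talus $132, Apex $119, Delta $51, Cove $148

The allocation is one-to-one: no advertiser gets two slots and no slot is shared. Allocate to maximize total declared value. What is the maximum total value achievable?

Optimal: Talus→Slot 7 ($41), Apex→Slot 5 ($112), Delta→Slot 4 ($78), Cove→Slot 1 ($148) — total 41+112+78+148 = $379.
Column-greedy (each slot in turn goes to its best remaining advertiser) gives $294, worse by 85.
Checked against all permutations: $379 is optimal.

Max total: $379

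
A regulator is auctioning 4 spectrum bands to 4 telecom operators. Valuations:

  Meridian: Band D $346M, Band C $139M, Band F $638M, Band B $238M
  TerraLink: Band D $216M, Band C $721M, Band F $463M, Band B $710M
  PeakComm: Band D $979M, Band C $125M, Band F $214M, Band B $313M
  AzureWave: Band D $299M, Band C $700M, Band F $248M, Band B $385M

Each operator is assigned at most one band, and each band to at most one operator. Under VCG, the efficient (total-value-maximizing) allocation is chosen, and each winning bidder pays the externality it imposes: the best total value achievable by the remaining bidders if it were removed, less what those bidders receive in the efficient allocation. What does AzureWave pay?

Efficient allocation: Meridian→Band F ($638M), TerraLink→Band B ($710M), PeakComm→Band D ($979M), AzureWave→Band C ($700M); total welfare W = $3027M.
AzureWave receives Band C at value $700M, so the others get W − 700 = $2327M.
Without AzureWave: best allocation of the remaining 3 bidders over all 4 bands is Meridian→Band F ($638M), TerraLink→Band C ($721M), PeakComm→Band D ($979M), total $2338M.
VCG payment = (others' best without AzureWave) − (others' welfare with AzureWave) = 2338 − 2327 = $11M.

AzureWave pays $11M.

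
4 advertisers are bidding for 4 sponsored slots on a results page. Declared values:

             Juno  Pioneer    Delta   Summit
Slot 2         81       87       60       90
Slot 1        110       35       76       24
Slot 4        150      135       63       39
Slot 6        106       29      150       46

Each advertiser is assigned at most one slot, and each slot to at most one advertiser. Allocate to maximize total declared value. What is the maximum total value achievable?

This is the linear assignment problem.
Optimal: Juno→Slot 1 ($110), Pioneer→Slot 4 ($135), Delta→Slot 6 ($150), Summit→Slot 2 ($90) — total 110+135+150+90 = $485.
Max-entry greedy (repeatedly take the single best remaining cell) gives $425, worse by 60.
Next-best assignment: Juno→Slot 4, Pioneer→Slot 1, Delta→Slot 6, Summit→Slot 2 = $425.

Max total: $485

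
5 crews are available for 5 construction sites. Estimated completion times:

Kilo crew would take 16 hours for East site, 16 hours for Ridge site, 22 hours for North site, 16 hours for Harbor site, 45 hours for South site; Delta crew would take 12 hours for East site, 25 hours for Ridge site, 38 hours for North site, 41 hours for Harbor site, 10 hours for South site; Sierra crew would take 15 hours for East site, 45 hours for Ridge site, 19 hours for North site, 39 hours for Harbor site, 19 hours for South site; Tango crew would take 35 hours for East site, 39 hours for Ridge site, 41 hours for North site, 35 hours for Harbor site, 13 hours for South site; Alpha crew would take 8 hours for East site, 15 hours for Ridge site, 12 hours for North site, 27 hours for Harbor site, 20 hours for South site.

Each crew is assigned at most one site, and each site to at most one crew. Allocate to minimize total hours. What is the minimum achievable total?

Optimal: Kilo crew→Harbor site (16 hours), Delta crew→East site (12 hours), Sierra crew→North site (19 hours), Tango crew→South site (13 hours), Alpha crew→Ridge site (15 hours) — total 16+12+19+13+15 = 75 hours.
Row-greedy (each crew in turn takes its cheapest remaining site) gives 95 hours, worse by 20.
Swapping Alpha crew↔Tango crew (Alpha crew→South site 20 hours, Tango crew→Ridge site 39 hours) adds 31.

Min total: 75 hours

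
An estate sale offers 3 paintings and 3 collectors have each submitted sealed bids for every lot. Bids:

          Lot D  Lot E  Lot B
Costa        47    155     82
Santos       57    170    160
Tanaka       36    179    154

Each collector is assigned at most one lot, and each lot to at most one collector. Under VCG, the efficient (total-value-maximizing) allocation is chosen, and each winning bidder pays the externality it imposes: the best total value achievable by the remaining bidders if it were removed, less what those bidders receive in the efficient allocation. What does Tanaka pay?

Tanaka pays $108.

Efficient allocation: Costa→Lot D ($47), Santos→Lot B ($160), Tanaka→Lot E ($179); total welfare W = $386.
Tanaka receives Lot E at value $179, so the others get W − 179 = $207.
Without Tanaka: best allocation of the remaining 2 bidders over all 3 lots is Costa→Lot E ($155), Santos→Lot B ($160), total $315.
VCG payment = (others' best without Tanaka) − (others' welfare with Tanaka) = 315 − 207 = $108.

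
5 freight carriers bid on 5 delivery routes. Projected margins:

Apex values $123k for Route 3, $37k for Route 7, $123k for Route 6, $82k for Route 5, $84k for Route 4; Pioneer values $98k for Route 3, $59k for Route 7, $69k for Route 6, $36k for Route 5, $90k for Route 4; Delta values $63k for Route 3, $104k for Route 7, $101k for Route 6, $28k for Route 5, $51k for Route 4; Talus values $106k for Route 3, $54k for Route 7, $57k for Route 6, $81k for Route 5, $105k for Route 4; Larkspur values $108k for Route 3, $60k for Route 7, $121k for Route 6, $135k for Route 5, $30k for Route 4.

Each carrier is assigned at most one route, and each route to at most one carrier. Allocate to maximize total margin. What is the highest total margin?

Optimal: Apex→Route 6 ($123k), Pioneer→Route 3 ($98k), Delta→Route 7 ($104k), Talus→Route 4 ($105k), Larkspur→Route 5 ($135k) — total 123+98+104+105+135 = $565k.
Every other assignment is strictly worse.

Maximum total: $565k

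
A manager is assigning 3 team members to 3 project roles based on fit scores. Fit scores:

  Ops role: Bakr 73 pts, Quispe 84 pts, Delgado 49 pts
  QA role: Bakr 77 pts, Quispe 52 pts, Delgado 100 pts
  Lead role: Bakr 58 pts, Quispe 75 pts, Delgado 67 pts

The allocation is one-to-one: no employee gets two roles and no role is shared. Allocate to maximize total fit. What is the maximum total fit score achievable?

Maximum total: 248 pts

Optimal: Bakr→Ops role (73 pts), Quispe→Lead role (75 pts), Delgado→QA role (100 pts) — total 73+75+100 = 248 pts.
Row-greedy (each employee in turn takes its best remaining role) gives 228 pts, worse by 20.
Swapping Quispe↔Bakr (Quispe→Ops role 84 pts, Bakr→Lead role 58 pts) loses 6.
Every other assignment is strictly worse.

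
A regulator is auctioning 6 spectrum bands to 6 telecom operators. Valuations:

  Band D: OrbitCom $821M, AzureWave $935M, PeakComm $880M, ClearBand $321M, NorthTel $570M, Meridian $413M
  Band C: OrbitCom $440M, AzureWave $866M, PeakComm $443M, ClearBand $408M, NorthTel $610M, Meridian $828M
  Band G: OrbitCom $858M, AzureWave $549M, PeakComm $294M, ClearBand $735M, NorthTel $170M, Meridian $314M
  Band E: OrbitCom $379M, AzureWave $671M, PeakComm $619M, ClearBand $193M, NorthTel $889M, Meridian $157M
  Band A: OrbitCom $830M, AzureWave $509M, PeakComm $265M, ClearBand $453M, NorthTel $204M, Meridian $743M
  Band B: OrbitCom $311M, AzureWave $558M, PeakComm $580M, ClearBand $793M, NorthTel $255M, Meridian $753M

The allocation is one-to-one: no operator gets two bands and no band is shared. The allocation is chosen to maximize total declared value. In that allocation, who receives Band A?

Meridian receives Band A.

This is a one-to-one assignment (maximum-weight bipartite matching).
Optimal: OrbitCom→Band G ($858M), AzureWave→Band C ($866M), PeakComm→Band D ($880M), ClearBand→Band B ($793M), NorthTel→Band E ($889M), Meridian→Band A ($743M) — total 858+866+880+793+889+743 = $5029M.
Max-entry greedy (repeatedly take the single best remaining cell) gives $4568M, worse by 461.
Meridian's own top band is Band C ($828M), but forcing Meridian→Band C and reassigning the rest optimally gives only $4797M — worse by 232.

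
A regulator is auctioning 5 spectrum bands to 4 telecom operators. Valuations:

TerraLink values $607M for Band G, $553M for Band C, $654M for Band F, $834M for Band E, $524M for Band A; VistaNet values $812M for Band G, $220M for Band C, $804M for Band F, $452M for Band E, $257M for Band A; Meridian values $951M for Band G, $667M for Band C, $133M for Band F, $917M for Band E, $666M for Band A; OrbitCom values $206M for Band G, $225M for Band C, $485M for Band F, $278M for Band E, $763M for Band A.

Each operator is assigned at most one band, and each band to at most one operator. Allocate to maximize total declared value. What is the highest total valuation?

Max total: $3352M

Optimal: TerraLink→Band E ($834M), VistaNet→Band F ($804M), Meridian→Band G ($951M), OrbitCom→Band A ($763M) — total 834+804+951+763 = $3352M.
Row-greedy (each operator in turn takes its best remaining band) gives $3076M, worse by 276.
Checked against all permutations: $3352M is optimal.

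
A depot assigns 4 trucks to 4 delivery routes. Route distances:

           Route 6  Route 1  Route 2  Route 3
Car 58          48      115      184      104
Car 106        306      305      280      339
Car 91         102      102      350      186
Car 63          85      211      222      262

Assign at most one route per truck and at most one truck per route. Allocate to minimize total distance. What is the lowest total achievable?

Optimal: Car 58→Route 3 (104 km), Car 106→Route 2 (280 km), Car 91→Route 1 (102 km), Car 63→Route 6 (85 km) — total 104+280+102+85 = 571 km.
Row-greedy (each truck in turn takes its cheapest remaining route) gives 692 km, worse by 121.
Swapping Car 106↔Car 91 (Car 106→Route 1 305 km, Car 91→Route 2 350 km) adds 273.
No other one-to-one assignment undercuts 571 km.

Min total: 571 km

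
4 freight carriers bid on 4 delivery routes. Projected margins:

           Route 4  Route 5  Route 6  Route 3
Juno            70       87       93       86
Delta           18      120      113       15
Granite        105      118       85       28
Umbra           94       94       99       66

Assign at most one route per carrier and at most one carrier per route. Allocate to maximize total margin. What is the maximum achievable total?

This is the linear assignment problem.
Optimal: Juno→Route 3 ($86k), Delta→Route 6 ($113k), Granite→Route 5 ($118k), Umbra→Route 4 ($94k) — total 86+113+118+94 = $411k.
Row-greedy (each carrier in turn takes its best remaining route) gives $384k, worse by 27.
Checked against all permutations: $411k is optimal.

Max total: $411k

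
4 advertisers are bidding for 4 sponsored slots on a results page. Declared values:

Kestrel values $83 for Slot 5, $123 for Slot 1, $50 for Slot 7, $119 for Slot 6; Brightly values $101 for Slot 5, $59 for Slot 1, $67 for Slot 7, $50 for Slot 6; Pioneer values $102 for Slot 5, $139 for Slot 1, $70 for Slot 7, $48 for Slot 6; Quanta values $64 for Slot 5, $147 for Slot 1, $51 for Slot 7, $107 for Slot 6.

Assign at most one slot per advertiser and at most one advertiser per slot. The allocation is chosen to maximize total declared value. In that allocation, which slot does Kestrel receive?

Optimal: Kestrel→Slot 6 ($119), Brightly→Slot 5 ($101), Pioneer→Slot 7 ($70), Quanta→Slot 1 ($147) — total 119+101+70+147 = $437.
Next-best assignment: Kestrel→Slot 6, Brightly→Slot 7, Pioneer→Slot 5, Quanta→Slot 1 = $435.
Kestrel's own top slot is Slot 1 ($123), but forcing Kestrel→Slot 1 and reassigning the rest optimally gives only $401 — worse by 36.

Kestrel receives Slot 6.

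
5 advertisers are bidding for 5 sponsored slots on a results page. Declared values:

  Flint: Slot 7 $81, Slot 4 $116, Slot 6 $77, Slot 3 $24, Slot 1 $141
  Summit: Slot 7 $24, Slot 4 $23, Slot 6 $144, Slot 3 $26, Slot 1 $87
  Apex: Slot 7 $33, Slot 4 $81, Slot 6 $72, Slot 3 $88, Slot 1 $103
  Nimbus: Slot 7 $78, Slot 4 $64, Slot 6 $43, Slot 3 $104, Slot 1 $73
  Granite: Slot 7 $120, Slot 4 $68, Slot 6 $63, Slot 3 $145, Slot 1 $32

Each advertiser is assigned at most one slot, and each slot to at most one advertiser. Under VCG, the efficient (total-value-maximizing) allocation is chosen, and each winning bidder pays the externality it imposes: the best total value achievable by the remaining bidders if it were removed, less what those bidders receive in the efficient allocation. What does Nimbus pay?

Efficient allocation: Flint→Slot 1 ($141), Summit→Slot 6 ($144), Apex→Slot 4 ($81), Nimbus→Slot 3 ($104), Granite→Slot 7 ($120); total welfare W = $590.
Nimbus receives Slot 3 at value $104, so the others get W − 104 = $486.
Without Nimbus: best allocation of the remaining 4 bidders over all 5 slots is Flint→Slot 1 ($141), Summit→Slot 6 ($144), Apex→Slot 4 ($81), Granite→Slot 3 ($145), total $511.
VCG payment = (others' best without Nimbus) − (others' welfare with Nimbus) = 511 − 486 = $25.

Nimbus pays $25.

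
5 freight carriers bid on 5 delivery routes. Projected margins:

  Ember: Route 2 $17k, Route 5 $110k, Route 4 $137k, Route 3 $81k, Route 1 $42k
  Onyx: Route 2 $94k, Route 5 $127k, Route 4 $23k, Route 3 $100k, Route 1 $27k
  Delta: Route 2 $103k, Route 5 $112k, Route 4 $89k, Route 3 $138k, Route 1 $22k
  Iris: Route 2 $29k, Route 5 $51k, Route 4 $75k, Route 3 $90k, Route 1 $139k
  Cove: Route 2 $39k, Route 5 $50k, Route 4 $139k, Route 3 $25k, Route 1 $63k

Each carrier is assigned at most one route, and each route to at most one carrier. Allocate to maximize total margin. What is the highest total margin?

This is a one-to-one assignment (maximum-weight bipartite matching).
Optimal: Ember→Route 5 ($110k), Onyx→Route 2 ($94k), Delta→Route 3 ($138k), Iris→Route 1 ($139k), Cove→Route 4 ($139k) — total 110+94+138+139+139 = $620k.
Row-greedy (each carrier in turn takes its best remaining route) gives $580k, worse by 40.

Maximum total: $620k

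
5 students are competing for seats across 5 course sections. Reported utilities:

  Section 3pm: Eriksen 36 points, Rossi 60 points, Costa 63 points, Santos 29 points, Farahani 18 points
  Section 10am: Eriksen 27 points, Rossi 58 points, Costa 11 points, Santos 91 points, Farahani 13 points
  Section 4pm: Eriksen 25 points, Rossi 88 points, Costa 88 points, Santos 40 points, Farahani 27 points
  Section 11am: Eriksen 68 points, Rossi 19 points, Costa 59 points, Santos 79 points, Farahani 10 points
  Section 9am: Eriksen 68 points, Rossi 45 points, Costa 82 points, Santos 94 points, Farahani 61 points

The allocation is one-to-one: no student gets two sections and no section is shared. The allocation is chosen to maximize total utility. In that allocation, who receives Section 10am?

Optimal: Eriksen→Section 11am (68 points), Rossi→Section 4pm (88 points), Costa→Section 3pm (63 points), Santos→Section 10am (91 points), Farahani→Section 9am (61 points) — total 68+88+63+91+61 = 371 points.
Max-entry greedy (repeatedly take the single best remaining cell) gives 326 points, worse by 45.
Next-best assignment: Eriksen→Section 11am, Rossi→Section 3pm, Costa→Section 4pm, Santos→Section 10am, Farahani→Section 9am = 368 points.
Swapping Rossi↔Eriksen (Rossi→Section 11am 19 points, Eriksen→Section 4pm 25 points) loses 112.
Santos's own top section is Section 9am (94 points), but forcing Santos→Section 9am and reassigning the rest optimally gives only 326 points — worse by 45.

Santos receives Section 10am.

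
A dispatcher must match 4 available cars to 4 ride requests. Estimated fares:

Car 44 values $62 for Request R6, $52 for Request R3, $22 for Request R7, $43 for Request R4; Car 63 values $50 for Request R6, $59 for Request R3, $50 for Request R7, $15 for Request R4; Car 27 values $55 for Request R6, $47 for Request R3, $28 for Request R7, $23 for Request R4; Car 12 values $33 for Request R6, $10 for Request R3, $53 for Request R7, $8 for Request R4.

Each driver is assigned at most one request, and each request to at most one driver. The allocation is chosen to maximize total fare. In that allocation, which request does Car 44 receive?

Car 44 receives Request R4.

Treat this as an assignment problem: match each driver to one request.
Optimal: Car 44→Request R4 ($43), Car 63→Request R3 ($59), Car 27→Request R6 ($55), Car 12→Request R7 ($53) — total 43+59+55+53 = $210.
Next-best assignment: Car 44→Request R6, Car 63→Request R3, Car 27→Request R4, Car 12→Request R7 = $197.
Every other assignment is strictly worse.
Car 44's own top request is Request R6 ($62), but forcing Car 44→Request R6 and reassigning the rest optimally gives only $197 — worse by 13.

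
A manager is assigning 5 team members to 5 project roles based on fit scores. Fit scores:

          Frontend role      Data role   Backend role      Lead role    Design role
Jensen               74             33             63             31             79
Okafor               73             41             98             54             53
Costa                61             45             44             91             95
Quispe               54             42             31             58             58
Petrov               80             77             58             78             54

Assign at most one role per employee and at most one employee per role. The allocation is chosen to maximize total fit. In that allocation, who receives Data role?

Optimal: Jensen→Frontend role (74 pts), Okafor→Backend role (98 pts), Costa→Design role (95 pts), Quispe→Lead role (58 pts), Petrov→Data role (77 pts) — total 74+98+95+58+77 = 402 pts.
Column-greedy (each role in turn goes to its best remaining employee) gives 360 pts, worse by 42.
Next-best assignment: Jensen→Design role, Okafor→Backend role, Costa→Lead role, Quispe→Frontend role, Petrov→Data role = 399 pts.
Petrov's own top role is Frontend role (80 pts), but forcing Petrov→Frontend role and reassigning the rest optimally gives only 390 pts — worse by 12.

Petrov receives Data role.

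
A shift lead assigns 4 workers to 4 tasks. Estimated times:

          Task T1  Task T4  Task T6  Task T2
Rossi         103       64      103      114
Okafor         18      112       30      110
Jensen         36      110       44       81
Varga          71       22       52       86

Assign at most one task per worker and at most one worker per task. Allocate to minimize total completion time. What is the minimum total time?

Optimal: Rossi→Task T2 (114 min), Okafor→Task T1 (18 min), Jensen→Task T6 (44 min), Varga→Task T4 (22 min) — total 114+18+44+22 = 198 min.
Row-greedy (each worker in turn takes its cheapest remaining task) gives 212 min, worse by 14.
Next-best assignment: Rossi→Task T2, Okafor→Task T6, Jensen→Task T1, Varga→Task T4 = 202 min.

Minimum total: 198 min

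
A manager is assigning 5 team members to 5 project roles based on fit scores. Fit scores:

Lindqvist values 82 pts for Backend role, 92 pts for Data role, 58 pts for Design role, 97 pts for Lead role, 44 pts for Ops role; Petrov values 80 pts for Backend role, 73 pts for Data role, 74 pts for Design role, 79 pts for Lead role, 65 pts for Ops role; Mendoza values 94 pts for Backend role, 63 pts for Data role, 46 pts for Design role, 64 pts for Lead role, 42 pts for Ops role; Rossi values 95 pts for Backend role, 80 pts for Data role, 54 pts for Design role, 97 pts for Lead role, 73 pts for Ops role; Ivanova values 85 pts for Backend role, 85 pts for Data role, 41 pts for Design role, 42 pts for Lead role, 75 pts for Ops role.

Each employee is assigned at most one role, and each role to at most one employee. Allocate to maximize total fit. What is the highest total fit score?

Maximum total: 432 pts

Optimal: Lindqvist→Data role (92 pts), Petrov→Design role (74 pts), Mendoza→Backend role (94 pts), Rossi→Lead role (97 pts), Ivanova→Ops role (75 pts) — total 92+74+94+97+75 = 432 pts.
Next-best assignment: Lindqvist→Lead role, Petrov→Design role, Mendoza→Backend role, Rossi→Ops role, Ivanova→Data role = 423 pts.
Swapping Rossi↔Petrov (Rossi→Design role 54 pts, Petrov→Lead role 79 pts) loses 38.
Checked against all permutations: 432 pts is optimal.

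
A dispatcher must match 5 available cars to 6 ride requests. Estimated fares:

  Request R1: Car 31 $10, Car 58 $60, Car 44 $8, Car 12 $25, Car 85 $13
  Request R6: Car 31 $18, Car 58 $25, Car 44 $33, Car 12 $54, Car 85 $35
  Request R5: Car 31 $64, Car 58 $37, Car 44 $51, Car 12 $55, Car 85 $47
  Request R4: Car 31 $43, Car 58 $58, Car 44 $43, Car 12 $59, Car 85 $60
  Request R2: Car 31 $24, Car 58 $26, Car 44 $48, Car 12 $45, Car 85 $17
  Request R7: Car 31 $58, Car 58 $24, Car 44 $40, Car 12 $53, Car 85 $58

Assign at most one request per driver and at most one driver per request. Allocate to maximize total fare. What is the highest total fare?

Maximum total: $289

Optimal: Car 31→Request R5 ($64), Car 58→Request R1 ($60), Car 44→Request R2 ($48), Car 12→Request R4 ($59), Car 85→Request R7 ($58) — total 64+60+48+59+58 = $289.
Swapping Car 58↔Car 31 (Car 58→Request R5 $37, Car 31→Request R1 $10) loses 77.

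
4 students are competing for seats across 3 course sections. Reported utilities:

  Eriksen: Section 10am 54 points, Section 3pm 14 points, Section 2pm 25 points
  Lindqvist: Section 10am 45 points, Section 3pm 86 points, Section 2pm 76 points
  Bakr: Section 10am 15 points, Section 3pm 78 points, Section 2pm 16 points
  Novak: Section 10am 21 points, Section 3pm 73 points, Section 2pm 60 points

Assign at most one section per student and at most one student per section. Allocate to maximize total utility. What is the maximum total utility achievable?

Optimal: Eriksen→Section 10am (54 points), Bakr→Section 3pm (78 points), Lindqvist→Section 2pm (76 points) — total 54+78+76 = 208 points.
Column-greedy (each section in turn goes to its best remaining student) gives 200 points, worse by 8.
Next-best assignment: Eriksen→Section 10am, Novak→Section 3pm, Lindqvist→Section 2pm = 203 points.
No other one-to-one assignment exceeds 208 points.

Max total: 208 points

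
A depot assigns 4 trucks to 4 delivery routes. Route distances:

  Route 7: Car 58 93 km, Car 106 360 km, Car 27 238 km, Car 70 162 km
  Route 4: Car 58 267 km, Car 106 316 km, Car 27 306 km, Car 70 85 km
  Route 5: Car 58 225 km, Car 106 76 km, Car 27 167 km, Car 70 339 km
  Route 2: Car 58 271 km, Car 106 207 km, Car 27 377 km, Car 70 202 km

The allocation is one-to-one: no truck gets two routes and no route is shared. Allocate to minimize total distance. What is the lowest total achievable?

Minimum total: 552 km

Treat this as an assignment problem: match each truck to one route.
Optimal: Car 58→Route 7 (93 km), Car 106→Route 2 (207 km), Car 27→Route 5 (167 km), Car 70→Route 4 (85 km) — total 93+207+167+85 = 552 km.
Column-greedy (each route in turn goes to its cheapest remaining truck) gives 631 km, worse by 79.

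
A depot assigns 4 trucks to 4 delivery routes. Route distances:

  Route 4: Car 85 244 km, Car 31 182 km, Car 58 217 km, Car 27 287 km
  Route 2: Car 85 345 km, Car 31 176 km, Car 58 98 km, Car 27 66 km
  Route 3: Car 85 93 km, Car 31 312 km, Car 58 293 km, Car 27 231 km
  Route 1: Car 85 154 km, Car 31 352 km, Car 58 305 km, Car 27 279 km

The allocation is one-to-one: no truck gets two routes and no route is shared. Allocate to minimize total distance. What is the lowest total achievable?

Minimum total: 646 km

Optimal: Car 85→Route 3 (93 km), Car 31→Route 4 (182 km), Car 58→Route 1 (305 km), Car 27→Route 2 (66 km) — total 93+182+305+66 = 646 km.
Row-greedy (each truck in turn takes its cheapest remaining route) gives 765 km, worse by 119.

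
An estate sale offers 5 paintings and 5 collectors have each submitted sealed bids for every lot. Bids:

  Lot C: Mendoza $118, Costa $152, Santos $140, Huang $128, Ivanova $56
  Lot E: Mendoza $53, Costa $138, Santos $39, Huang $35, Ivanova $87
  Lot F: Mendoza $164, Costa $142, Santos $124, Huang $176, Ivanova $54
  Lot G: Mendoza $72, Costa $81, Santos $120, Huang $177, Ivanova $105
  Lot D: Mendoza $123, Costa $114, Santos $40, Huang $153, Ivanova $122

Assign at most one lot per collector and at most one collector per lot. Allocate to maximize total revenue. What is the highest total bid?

Max total: $741

Treat this as an assignment problem: match each collector to one lot.
Optimal: Mendoza→Lot F ($164), Costa→Lot E ($138), Santos→Lot C ($140), Huang→Lot G ($177), Ivanova→Lot D ($122) — total 164+138+140+177+122 = $741.
Row-greedy (each collector in turn takes its best remaining lot) gives $676, worse by 65.
Next-best assignment: Mendoza→Lot F, Costa→Lot E, Santos→Lot C, Huang→Lot D, Ivanova→Lot G = $700.
Swapping Huang↔Costa (Huang→Lot E $35, Costa→Lot G $81) loses 199.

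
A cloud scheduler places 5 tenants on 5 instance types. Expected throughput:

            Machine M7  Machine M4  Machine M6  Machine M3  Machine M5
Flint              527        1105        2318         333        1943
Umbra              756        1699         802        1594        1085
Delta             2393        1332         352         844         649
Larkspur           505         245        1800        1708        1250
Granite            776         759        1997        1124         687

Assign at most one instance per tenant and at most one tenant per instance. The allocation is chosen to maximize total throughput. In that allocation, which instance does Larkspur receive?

Optimal: Flint→Machine M5 (1943 ops/s), Umbra→Machine M4 (1699 ops/s), Delta→Machine M7 (2393 ops/s), Larkspur→Machine M3 (1708 ops/s), Granite→Machine M6 (1997 ops/s) — total 1943+1699+2393+1708+1997 = 9740 ops/s.
Next-best assignment: Flint→Machine M5, Umbra→Machine M4, Delta→Machine M7, Larkspur→Machine M6, Granite→Machine M3 = 8959 ops/s.
Swapping Larkspur↔Granite (Larkspur→Machine M6 1800 ops/s, Granite→Machine M3 1124 ops/s) loses 781.
Larkspur's own top instance is Machine M6 (1800 ops/s), but forcing Larkspur→Machine M6 and reassigning the rest optimally gives only 8959 ops/s — worse by 781.

Larkspur receives Machine M3.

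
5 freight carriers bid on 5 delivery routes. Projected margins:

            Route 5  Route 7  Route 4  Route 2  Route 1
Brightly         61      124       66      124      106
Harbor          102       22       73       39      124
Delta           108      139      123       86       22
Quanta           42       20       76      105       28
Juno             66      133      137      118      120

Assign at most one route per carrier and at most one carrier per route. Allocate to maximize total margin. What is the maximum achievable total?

Optimal: Brightly→Route 7 ($124k), Harbor→Route 1 ($124k), Delta→Route 5 ($108k), Quanta→Route 2 ($105k), Juno→Route 4 ($137k) — total 124+124+108+105+137 = $598k.
Row-greedy (each carrier in turn takes its best remaining route) gives $542k, worse by 56.
Next-best assignment: Brightly→Route 1, Harbor→Route 5, Delta→Route 7, Quanta→Route 2, Juno→Route 4 = $589k.

Maximum total: $598k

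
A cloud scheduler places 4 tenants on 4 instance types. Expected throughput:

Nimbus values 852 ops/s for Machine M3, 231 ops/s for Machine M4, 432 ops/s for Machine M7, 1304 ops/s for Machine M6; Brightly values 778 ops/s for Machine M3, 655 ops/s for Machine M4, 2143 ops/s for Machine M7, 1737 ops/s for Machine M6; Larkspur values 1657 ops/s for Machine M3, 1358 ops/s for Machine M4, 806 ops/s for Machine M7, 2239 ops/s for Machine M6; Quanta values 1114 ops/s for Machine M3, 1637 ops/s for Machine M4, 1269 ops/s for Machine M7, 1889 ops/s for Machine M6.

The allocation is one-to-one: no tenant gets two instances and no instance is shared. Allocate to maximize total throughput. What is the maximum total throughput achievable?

Maximum total: 6871 ops/s

This is a one-to-one assignment (maximum-weight bipartite matching).
Optimal: Nimbus→Machine M3 (852 ops/s), Brightly→Machine M7 (2143 ops/s), Larkspur→Machine M6 (2239 ops/s), Quanta→Machine M4 (1637 ops/s) — total 852+2143+2239+1637 = 6871 ops/s.
Column-greedy (each instance in turn goes to its best remaining tenant) gives 6741 ops/s, worse by 130.
Next-best assignment: Nimbus→Machine M6, Brightly→Machine M7, Larkspur→Machine M3, Quanta→Machine M4 = 6741 ops/s.
Swapping Larkspur↔Nimbus (Larkspur→Machine M3 1657 ops/s, Nimbus→Machine M6 1304 ops/s) loses 130.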